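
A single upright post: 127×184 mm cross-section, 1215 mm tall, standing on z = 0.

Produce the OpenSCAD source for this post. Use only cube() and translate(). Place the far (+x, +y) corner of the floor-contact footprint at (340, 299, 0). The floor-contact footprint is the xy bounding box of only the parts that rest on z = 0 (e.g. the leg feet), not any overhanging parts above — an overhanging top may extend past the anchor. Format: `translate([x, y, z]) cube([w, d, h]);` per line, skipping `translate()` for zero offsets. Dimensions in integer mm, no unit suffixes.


translate([213, 115, 0]) cube([127, 184, 1215]);


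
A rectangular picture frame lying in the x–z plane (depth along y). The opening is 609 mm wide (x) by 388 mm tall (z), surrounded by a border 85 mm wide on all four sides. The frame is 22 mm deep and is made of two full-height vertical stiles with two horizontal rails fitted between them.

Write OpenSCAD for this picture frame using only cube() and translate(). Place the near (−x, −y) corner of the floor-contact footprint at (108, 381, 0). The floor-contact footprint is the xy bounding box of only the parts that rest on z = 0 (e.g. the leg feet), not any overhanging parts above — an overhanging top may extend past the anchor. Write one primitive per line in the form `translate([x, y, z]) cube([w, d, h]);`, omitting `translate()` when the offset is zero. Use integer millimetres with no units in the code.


translate([108, 381, 0]) cube([85, 22, 558]);
translate([802, 381, 0]) cube([85, 22, 558]);
translate([193, 381, 0]) cube([609, 22, 85]);
translate([193, 381, 473]) cube([609, 22, 85]);


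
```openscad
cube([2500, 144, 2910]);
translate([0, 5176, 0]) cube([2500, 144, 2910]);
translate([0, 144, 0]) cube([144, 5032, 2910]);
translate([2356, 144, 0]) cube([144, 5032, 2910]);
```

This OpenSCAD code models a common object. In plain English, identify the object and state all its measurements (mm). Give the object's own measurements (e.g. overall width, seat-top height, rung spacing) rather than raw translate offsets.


The wall frame of a small rectangular building: four walls, each 2910 mm tall and 144 mm thick, enclosing a footprint 2500 mm (x) by 5320 mm (y) outside-to-outside, with no floor or roof. The front and back walls (the −y and +y sides) span the full width; the two side walls fit between them.


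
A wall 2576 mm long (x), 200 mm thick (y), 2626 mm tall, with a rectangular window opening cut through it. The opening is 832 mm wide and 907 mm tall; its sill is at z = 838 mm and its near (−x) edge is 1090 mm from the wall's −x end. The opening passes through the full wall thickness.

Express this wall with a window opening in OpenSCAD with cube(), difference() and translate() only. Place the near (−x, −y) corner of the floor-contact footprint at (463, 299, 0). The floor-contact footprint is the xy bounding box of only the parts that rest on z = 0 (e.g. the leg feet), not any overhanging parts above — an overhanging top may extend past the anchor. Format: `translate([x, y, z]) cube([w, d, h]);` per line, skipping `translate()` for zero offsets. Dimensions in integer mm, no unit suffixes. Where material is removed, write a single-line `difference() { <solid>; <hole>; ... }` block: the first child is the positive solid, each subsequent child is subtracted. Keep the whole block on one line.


difference() { translate([463, 299, 0]) cube([2576, 200, 2626]); translate([1553, 299, 838]) cube([832, 200, 907]); }


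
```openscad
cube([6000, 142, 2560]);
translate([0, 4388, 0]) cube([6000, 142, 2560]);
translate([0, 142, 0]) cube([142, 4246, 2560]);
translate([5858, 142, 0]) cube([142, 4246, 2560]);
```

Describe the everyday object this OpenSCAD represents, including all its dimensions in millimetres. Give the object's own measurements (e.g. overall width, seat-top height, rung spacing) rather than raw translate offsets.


The wall frame of a small rectangular building: four walls, each 2560 mm tall and 142 mm thick, enclosing a footprint 6000 mm (x) by 4530 mm (y) outside-to-outside, with no floor or roof. The front and back walls (the −y and +y sides) span the full width; the two side walls fit between them.


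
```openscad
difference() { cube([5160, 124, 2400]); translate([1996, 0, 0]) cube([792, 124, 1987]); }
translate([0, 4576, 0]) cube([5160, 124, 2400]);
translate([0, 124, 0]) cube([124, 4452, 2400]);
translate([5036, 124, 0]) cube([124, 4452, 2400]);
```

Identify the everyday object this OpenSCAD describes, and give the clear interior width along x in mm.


A single room. The interior width is 4912 mm.

Four walls enclosing a rectangle with a door in the front wall — a room. Outside width 5160 minus two 124 mm walls gives 4912 mm.


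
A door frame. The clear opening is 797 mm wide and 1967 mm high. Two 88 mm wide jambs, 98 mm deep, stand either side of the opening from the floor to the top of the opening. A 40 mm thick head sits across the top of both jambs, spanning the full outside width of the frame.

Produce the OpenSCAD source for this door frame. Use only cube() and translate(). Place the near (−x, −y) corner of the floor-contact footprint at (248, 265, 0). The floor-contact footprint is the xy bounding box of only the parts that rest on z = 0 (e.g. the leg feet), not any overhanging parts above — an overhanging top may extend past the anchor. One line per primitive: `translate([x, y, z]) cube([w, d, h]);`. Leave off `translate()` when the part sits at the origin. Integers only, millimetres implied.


translate([248, 265, 0]) cube([88, 98, 1967]);
translate([1133, 265, 0]) cube([88, 98, 1967]);
translate([248, 265, 1967]) cube([973, 98, 40]);


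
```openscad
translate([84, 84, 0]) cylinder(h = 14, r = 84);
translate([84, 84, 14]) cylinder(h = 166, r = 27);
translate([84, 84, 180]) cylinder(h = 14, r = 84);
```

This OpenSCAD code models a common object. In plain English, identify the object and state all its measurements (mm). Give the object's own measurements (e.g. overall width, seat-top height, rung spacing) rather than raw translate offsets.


A spool: two coaxial disc flanges of radius 84 mm and thickness 14 mm, joined by a core cylinder of radius 27 mm and height 166 mm. The lower flange rests on z = 0 and the three cylinders share a vertical axis.


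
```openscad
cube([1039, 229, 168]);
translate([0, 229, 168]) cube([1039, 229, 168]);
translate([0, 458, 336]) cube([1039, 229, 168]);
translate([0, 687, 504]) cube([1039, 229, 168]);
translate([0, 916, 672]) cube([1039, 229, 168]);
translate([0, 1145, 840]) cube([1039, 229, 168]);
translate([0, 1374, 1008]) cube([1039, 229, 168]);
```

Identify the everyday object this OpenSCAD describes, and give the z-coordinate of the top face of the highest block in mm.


A staircase. The total rise is 1176 mm.

7 identical blocks, each offset up and back from the previous — a staircase. Each step is 168 mm tall and there are 7 of them, so the total rise is 7 × 168 = 1176 mm.


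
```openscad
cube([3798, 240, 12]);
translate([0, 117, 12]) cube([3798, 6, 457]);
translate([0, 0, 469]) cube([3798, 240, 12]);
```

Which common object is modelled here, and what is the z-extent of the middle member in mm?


An I-beam. The web height is 457 mm.

Two wide flanges with a thin centred web — an I-beam. Overall 481 mm minus two 12 mm flanges gives a web of 481 − 2·12 = 457 mm.


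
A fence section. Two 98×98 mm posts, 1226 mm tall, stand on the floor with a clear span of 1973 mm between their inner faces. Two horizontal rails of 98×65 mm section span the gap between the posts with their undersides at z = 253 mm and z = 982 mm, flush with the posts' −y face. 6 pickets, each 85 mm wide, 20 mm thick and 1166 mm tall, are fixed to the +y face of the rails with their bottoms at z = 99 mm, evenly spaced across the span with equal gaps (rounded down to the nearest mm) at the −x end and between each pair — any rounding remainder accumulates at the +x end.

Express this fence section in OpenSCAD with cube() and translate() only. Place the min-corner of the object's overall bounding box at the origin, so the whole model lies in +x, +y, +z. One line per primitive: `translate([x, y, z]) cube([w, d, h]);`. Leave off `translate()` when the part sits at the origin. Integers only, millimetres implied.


cube([98, 98, 1226]);
translate([2071, 0, 0]) cube([98, 98, 1226]);
translate([98, 0, 253]) cube([1973, 98, 65]);
translate([98, 0, 982]) cube([1973, 98, 65]);
translate([307, 98, 99]) cube([85, 20, 1166]);
translate([601, 98, 99]) cube([85, 20, 1166]);
translate([895, 98, 99]) cube([85, 20, 1166]);
translate([1189, 98, 99]) cube([85, 20, 1166]);
translate([1483, 98, 99]) cube([85, 20, 1166]);
translate([1777, 98, 99]) cube([85, 20, 1166]);


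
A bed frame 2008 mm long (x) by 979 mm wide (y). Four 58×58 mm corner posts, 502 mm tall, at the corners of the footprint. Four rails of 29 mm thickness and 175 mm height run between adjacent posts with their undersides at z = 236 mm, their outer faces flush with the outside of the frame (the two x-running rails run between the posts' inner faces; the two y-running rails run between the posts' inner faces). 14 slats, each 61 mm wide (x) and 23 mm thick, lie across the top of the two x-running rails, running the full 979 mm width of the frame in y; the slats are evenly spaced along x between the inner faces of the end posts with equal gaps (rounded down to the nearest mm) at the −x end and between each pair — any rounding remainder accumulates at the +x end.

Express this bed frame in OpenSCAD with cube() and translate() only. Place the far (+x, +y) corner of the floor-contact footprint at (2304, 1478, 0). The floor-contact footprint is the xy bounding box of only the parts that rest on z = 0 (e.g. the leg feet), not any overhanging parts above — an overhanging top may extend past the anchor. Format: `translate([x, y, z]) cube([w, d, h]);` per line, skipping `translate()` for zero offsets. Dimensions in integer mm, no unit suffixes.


translate([296, 499, 0]) cube([58, 58, 502]);
translate([296, 1420, 0]) cube([58, 58, 502]);
translate([2246, 499, 0]) cube([58, 58, 502]);
translate([2246, 1420, 0]) cube([58, 58, 502]);
translate([354, 499, 236]) cube([1892, 29, 175]);
translate([354, 1449, 236]) cube([1892, 29, 175]);
translate([296, 557, 236]) cube([29, 863, 175]);
translate([2275, 557, 236]) cube([29, 863, 175]);
translate([423, 499, 411]) cube([61, 979, 23]);
translate([553, 499, 411]) cube([61, 979, 23]);
translate([683, 499, 411]) cube([61, 979, 23]);
translate([813, 499, 411]) cube([61, 979, 23]);
translate([943, 499, 411]) cube([61, 979, 23]);
translate([1073, 499, 411]) cube([61, 979, 23]);
translate([1203, 499, 411]) cube([61, 979, 23]);
translate([1333, 499, 411]) cube([61, 979, 23]);
translate([1463, 499, 411]) cube([61, 979, 23]);
translate([1593, 499, 411]) cube([61, 979, 23]);
translate([1723, 499, 411]) cube([61, 979, 23]);
translate([1853, 499, 411]) cube([61, 979, 23]);
translate([1983, 499, 411]) cube([61, 979, 23]);
translate([2113, 499, 411]) cube([61, 979, 23]);


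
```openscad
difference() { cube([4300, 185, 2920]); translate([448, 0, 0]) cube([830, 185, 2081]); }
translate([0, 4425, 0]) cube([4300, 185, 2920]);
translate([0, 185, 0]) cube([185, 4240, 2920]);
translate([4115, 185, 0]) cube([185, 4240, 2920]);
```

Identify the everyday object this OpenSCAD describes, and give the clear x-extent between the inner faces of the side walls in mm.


A single room. The interior width is 3930 mm.

Four walls enclosing a rectangle with a door in the front wall — a room. Outside width 4300 minus two 185 mm walls gives 3930 mm.


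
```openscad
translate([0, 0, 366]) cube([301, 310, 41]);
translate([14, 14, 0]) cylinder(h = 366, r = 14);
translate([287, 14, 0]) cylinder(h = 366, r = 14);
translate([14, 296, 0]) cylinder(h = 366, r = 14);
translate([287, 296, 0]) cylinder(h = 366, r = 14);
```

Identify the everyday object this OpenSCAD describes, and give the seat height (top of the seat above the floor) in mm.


A stool. The seat height is 407 mm.

A 301×310×41 slab at z = 366 on four corner cylinders — a stool. The seat top is 366 + 41 = 407 mm.


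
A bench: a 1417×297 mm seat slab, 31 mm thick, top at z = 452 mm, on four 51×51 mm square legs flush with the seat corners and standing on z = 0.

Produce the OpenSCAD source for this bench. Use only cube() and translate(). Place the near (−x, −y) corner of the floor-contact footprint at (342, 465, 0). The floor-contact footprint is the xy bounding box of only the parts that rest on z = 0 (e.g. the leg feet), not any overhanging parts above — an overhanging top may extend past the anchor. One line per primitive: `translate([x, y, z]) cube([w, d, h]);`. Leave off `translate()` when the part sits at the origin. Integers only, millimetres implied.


// leg_h = 452 − 31 = 421
translate([342, 465, 421]) cube([1417, 297, 31]);
translate([342, 465, 0]) cube([51, 51, 421]);
translate([342, 711, 0]) cube([51, 51, 421]);
translate([1708, 465, 0]) cube([51, 51, 421]);
translate([1708, 711, 0]) cube([51, 51, 421]);


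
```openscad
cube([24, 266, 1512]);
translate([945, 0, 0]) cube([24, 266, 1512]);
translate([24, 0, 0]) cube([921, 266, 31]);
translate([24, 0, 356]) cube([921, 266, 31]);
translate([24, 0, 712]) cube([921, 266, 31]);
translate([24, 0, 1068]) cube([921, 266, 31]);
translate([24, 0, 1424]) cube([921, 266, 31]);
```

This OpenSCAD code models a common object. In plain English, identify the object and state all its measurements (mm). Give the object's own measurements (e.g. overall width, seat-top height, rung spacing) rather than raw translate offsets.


An open bookshelf. Two side panels, each 24 mm thick, 266 mm deep and 1512 mm tall, stand 969 mm apart (outside-to-outside). Between them sit 5 shelves, each 31 mm thick and 266 mm deep, spanning the full gap between the sides. The bottom shelf rests on the floor (its underside at z = 0) and the clear gap between one shelf's top and the next shelf's underside is 325 mm.


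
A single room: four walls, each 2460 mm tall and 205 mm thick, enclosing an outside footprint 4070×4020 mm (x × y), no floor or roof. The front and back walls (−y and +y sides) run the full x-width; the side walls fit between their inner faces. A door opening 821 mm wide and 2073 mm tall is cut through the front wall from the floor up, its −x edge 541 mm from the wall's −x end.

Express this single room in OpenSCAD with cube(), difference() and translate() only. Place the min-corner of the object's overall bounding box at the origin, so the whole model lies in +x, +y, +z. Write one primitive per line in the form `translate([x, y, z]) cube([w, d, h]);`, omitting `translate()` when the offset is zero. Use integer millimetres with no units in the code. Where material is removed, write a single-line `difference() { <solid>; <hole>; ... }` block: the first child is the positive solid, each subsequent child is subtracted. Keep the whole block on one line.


difference() { cube([4070, 205, 2460]); translate([541, 0, 0]) cube([821, 205, 2073]); }
translate([0, 3815, 0]) cube([4070, 205, 2460]);
translate([0, 205, 0]) cube([205, 3610, 2460]);
translate([3865, 205, 0]) cube([205, 3610, 2460]);


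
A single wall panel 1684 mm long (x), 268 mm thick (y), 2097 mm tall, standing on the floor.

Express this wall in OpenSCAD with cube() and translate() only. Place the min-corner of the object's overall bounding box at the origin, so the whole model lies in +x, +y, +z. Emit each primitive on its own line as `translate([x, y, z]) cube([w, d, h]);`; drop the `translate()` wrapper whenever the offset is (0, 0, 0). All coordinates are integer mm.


cube([1684, 268, 2097]);


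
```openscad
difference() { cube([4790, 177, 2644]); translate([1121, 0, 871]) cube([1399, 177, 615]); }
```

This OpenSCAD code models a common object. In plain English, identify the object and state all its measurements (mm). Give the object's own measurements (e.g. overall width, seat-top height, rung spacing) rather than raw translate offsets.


A wall 4790 mm long (x), 177 mm thick (y), 2644 mm tall, with a rectangular window opening cut through it. The opening is 1399 mm wide and 615 mm tall; its sill is at z = 871 mm and its near (−x) edge is 1121 mm from the wall's −x end. The opening passes through the full wall thickness.


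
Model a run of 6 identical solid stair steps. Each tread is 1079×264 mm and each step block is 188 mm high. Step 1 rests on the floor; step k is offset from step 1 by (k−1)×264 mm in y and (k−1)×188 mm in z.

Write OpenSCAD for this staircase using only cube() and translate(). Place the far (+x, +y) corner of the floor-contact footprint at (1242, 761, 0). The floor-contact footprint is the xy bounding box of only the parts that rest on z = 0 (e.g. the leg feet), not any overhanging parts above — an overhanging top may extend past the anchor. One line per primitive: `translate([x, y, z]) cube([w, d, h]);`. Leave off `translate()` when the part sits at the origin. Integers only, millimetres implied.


translate([163, 497, 0]) cube([1079, 264, 188]);
translate([163, 761, 188]) cube([1079, 264, 188]);
translate([163, 1025, 376]) cube([1079, 264, 188]);
translate([163, 1289, 564]) cube([1079, 264, 188]);
translate([163, 1553, 752]) cube([1079, 264, 188]);
translate([163, 1817, 940]) cube([1079, 264, 188]);


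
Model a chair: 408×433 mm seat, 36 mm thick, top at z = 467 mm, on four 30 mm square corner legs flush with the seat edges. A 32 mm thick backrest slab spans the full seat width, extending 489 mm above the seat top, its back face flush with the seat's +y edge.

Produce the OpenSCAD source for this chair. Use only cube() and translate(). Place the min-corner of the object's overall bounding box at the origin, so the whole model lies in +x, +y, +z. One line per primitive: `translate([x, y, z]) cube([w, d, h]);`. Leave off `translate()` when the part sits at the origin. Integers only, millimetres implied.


// leg_h = 467 - 36 = 431
translate([0, 0, 431]) cube([408, 433, 36]);
cube([30, 30, 431]);
translate([378, 0, 0]) cube([30, 30, 431]);
translate([0, 403, 0]) cube([30, 30, 431]);
translate([378, 403, 0]) cube([30, 30, 431]);
translate([0, 401, 467]) cube([408, 32, 489]);


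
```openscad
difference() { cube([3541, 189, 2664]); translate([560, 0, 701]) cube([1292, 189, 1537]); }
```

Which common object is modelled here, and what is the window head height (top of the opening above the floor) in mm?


A wall with a window opening. The window head height is 2238 mm.

A wall with a rectangular opening subtracted — a window. Sill at z = 701, opening 1537 mm tall, so the head is at 701 + 1537 = 2238 mm.


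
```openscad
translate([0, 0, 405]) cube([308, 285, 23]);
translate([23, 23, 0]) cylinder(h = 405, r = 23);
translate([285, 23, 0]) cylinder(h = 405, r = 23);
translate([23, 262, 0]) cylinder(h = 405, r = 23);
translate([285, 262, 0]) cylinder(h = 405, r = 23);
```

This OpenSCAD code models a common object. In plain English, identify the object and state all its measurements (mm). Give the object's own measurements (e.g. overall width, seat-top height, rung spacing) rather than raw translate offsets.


A four-legged stool. The seat is a 308×285×23 mm slab whose top surface is at z = 428 mm; four round legs, each 46 mm in diameter, run from the floor (z = 0) to the underside of the seat, each leg's axis is inset half a diameter from the nearest pair of seat edges (so the leg's bounding box is flush with the corner).


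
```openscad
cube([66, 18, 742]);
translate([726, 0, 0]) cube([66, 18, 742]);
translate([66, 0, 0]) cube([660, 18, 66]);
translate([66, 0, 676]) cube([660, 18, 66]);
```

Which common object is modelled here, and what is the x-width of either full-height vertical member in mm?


A picture frame. The border width is 66 mm.

Four thin pieces enclosing a rectangular opening — a picture frame. The two full-height stiles are 742 mm tall; the top rail sits at z = 676 and is 66 mm tall, so the border above the opening is 742 − 676 = 66 mm, matching the stile x-width.


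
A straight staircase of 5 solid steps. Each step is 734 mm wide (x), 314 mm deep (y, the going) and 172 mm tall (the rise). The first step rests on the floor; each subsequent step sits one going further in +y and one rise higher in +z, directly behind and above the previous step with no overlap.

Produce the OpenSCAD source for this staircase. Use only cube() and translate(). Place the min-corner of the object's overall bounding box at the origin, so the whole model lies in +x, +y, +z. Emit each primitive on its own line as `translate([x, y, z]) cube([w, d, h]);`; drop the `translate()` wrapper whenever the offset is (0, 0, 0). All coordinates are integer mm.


cube([734, 314, 172]);
translate([0, 314, 172]) cube([734, 314, 172]);
translate([0, 628, 344]) cube([734, 314, 172]);
translate([0, 942, 516]) cube([734, 314, 172]);
translate([0, 1256, 688]) cube([734, 314, 172]);


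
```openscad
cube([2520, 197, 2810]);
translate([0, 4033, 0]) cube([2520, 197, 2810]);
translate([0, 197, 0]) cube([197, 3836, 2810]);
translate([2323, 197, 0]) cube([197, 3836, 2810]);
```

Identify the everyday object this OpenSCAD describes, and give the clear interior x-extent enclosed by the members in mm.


A house (or room) frame. The interior width is 2126 mm.

Four 2810 mm walls enclosing a rectangle with no floor or roof — a room or house frame. Outside width is 2520 mm and wall thickness is 197 mm, so the interior width is 2520 − 2 × 197 = 2126 mm.


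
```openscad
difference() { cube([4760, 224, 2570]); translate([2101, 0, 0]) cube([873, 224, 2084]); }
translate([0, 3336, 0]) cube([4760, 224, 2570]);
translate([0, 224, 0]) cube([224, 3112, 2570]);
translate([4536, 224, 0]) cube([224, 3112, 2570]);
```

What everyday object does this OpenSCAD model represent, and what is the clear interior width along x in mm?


A single room. The interior width is 4312 mm.

Four walls enclosing a rectangle with a door in the front wall — a room. Outside width 4760 minus two 224 mm walls gives 4312 mm.


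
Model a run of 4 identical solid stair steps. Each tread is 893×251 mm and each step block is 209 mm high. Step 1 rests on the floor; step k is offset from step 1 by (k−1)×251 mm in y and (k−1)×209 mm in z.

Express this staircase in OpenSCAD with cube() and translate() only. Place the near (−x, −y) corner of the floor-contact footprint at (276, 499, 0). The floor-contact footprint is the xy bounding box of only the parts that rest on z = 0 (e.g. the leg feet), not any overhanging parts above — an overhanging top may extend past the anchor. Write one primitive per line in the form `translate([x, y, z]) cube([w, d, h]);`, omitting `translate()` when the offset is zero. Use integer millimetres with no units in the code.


translate([276, 499, 0]) cube([893, 251, 209]);
translate([276, 750, 209]) cube([893, 251, 209]);
translate([276, 1001, 418]) cube([893, 251, 209]);
translate([276, 1252, 627]) cube([893, 251, 209]);


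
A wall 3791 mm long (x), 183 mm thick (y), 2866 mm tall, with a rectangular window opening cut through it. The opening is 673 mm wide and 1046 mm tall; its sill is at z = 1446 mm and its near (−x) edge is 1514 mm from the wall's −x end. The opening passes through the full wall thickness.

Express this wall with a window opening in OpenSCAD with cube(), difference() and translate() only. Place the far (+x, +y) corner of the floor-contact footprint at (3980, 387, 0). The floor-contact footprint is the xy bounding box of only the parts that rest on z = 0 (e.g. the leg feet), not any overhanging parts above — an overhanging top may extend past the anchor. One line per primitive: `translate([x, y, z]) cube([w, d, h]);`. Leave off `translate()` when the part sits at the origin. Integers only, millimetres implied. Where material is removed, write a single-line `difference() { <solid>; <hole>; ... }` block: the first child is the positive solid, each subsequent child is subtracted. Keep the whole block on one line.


difference() { translate([189, 204, 0]) cube([3791, 183, 2866]); translate([1703, 204, 1446]) cube([673, 183, 1046]); }


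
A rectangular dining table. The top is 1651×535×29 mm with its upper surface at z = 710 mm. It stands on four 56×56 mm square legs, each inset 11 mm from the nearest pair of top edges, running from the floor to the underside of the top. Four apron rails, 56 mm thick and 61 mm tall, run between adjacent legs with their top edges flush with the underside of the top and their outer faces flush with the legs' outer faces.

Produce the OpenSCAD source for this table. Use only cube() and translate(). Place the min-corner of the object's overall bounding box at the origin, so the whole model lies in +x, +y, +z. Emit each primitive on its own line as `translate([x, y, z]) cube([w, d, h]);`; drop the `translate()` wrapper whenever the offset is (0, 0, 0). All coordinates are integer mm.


translate([0, 0, 681]) cube([1651, 535, 29]);
translate([11, 11, 0]) cube([56, 56, 681]);
translate([1584, 11, 0]) cube([56, 56, 681]);
translate([11, 468, 0]) cube([56, 56, 681]);
translate([1584, 468, 0]) cube([56, 56, 681]);
translate([67, 11, 620]) cube([1517, 56, 61]);
translate([67, 468, 620]) cube([1517, 56, 61]);
translate([11, 67, 620]) cube([56, 401, 61]);
translate([1584, 67, 620]) cube([56, 401, 61]);


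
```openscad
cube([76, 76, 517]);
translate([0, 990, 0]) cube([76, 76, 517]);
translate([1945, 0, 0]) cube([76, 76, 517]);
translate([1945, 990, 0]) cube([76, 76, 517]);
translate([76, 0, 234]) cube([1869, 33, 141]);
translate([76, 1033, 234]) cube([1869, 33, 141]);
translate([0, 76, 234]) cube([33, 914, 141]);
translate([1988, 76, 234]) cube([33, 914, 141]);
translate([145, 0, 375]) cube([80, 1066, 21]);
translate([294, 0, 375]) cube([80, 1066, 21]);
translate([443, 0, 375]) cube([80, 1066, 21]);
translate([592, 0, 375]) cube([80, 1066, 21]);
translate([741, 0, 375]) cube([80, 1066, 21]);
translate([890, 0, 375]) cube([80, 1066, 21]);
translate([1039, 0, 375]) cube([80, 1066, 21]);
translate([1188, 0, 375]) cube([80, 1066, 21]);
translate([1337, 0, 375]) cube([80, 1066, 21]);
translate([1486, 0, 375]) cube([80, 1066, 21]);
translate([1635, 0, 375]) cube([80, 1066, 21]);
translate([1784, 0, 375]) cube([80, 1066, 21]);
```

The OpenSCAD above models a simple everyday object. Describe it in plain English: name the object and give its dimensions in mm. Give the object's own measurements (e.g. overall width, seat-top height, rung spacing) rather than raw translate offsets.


A bed frame 2021 mm long (x) by 1066 mm wide (y). Four 76×76 mm corner posts, 517 mm tall, at the corners of the footprint. Four rails of 33 mm thickness and 141 mm height run between adjacent posts with their undersides at z = 234 mm, their outer faces flush with the outside of the frame (the two x-running rails run between the posts' inner faces; the two y-running rails run between the posts' inner faces). 12 slats, each 80 mm wide (x) and 21 mm thick, lie across the top of the two x-running rails, running the full 1066 mm width of the frame in y; along x they sit between the end posts with a 69 mm gap after the −x posts and between neighbouring slats, leaving 81 mm before the +x posts.


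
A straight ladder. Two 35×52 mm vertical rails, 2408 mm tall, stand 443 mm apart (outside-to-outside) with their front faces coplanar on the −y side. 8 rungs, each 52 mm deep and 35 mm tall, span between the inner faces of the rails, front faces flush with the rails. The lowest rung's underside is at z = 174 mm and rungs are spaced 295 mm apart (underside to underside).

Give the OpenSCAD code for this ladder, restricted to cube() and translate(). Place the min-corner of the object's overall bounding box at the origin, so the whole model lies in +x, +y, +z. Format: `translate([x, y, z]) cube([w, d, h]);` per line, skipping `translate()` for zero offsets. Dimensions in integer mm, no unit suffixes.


cube([35, 52, 2408]);
translate([408, 0, 0]) cube([35, 52, 2408]);
translate([35, 0, 174]) cube([373, 52, 35]);
translate([35, 0, 469]) cube([373, 52, 35]);
translate([35, 0, 764]) cube([373, 52, 35]);
translate([35, 0, 1059]) cube([373, 52, 35]);
translate([35, 0, 1354]) cube([373, 52, 35]);
translate([35, 0, 1649]) cube([373, 52, 35]);
translate([35, 0, 1944]) cube([373, 52, 35]);
translate([35, 0, 2239]) cube([373, 52, 35]);


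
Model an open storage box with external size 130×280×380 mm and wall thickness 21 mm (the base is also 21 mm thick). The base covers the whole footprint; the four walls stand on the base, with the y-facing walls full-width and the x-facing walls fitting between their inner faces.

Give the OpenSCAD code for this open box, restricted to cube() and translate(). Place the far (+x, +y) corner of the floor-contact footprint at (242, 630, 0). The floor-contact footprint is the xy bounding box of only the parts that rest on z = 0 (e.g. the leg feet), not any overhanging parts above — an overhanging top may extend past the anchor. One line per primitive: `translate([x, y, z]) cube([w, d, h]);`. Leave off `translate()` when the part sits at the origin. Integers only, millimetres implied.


translate([112, 350, 0]) cube([130, 280, 21]);
translate([112, 350, 21]) cube([130, 21, 359]);
translate([112, 609, 21]) cube([130, 21, 359]);
translate([112, 371, 21]) cube([21, 238, 359]);
translate([221, 371, 21]) cube([21, 238, 359]);


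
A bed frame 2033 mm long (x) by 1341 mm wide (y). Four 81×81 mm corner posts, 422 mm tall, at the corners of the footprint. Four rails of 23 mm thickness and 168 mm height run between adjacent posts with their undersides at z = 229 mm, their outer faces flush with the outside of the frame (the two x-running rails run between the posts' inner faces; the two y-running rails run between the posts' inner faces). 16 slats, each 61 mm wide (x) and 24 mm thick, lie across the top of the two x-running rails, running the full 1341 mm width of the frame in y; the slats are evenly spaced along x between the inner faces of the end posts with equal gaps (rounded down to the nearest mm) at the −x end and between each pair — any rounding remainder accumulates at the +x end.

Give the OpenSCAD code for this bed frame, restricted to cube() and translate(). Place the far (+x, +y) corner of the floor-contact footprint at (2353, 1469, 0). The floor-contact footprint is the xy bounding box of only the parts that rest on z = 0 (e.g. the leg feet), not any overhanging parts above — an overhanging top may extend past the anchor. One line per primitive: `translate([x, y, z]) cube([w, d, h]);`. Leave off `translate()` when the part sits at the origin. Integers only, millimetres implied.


translate([320, 128, 0]) cube([81, 81, 422]);
translate([320, 1388, 0]) cube([81, 81, 422]);
translate([2272, 128, 0]) cube([81, 81, 422]);
translate([2272, 1388, 0]) cube([81, 81, 422]);
translate([401, 128, 229]) cube([1871, 23, 168]);
translate([401, 1446, 229]) cube([1871, 23, 168]);
translate([320, 209, 229]) cube([23, 1179, 168]);
translate([2330, 209, 229]) cube([23, 1179, 168]);
translate([453, 128, 397]) cube([61, 1341, 24]);
translate([566, 128, 397]) cube([61, 1341, 24]);
translate([679, 128, 397]) cube([61, 1341, 24]);
translate([792, 128, 397]) cube([61, 1341, 24]);
translate([905, 128, 397]) cube([61, 1341, 24]);
translate([1018, 128, 397]) cube([61, 1341, 24]);
translate([1131, 128, 397]) cube([61, 1341, 24]);
translate([1244, 128, 397]) cube([61, 1341, 24]);
translate([1357, 128, 397]) cube([61, 1341, 24]);
translate([1470, 128, 397]) cube([61, 1341, 24]);
translate([1583, 128, 397]) cube([61, 1341, 24]);
translate([1696, 128, 397]) cube([61, 1341, 24]);
translate([1809, 128, 397]) cube([61, 1341, 24]);
translate([1922, 128, 397]) cube([61, 1341, 24]);
translate([2035, 128, 397]) cube([61, 1341, 24]);
translate([2148, 128, 397]) cube([61, 1341, 24]);


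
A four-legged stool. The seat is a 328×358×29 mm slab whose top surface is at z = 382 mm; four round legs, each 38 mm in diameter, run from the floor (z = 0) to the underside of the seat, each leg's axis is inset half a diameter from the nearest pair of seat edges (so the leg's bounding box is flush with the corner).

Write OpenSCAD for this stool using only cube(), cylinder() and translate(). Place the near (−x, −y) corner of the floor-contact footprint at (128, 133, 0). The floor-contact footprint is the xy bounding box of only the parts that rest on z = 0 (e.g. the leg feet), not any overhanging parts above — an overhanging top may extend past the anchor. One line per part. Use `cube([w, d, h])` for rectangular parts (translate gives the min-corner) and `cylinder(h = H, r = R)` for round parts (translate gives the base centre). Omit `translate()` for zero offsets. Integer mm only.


// leg_h = 382 - 29 = 353
translate([128, 133, 353]) cube([328, 358, 29]);
translate([147, 152, 0]) cylinder(h = 353, r = 19);
translate([437, 152, 0]) cylinder(h = 353, r = 19);
translate([147, 472, 0]) cylinder(h = 353, r = 19);
translate([437, 472, 0]) cylinder(h = 353, r = 19);


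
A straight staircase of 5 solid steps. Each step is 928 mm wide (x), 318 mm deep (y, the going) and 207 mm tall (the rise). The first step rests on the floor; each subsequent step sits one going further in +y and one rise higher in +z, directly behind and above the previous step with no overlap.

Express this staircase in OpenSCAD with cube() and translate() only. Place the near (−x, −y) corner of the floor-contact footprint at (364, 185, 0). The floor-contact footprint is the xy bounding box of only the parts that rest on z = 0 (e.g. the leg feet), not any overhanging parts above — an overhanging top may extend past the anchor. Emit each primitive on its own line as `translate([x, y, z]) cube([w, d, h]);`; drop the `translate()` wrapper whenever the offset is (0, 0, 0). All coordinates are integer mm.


translate([364, 185, 0]) cube([928, 318, 207]);
translate([364, 503, 207]) cube([928, 318, 207]);
translate([364, 821, 414]) cube([928, 318, 207]);
translate([364, 1139, 621]) cube([928, 318, 207]);
translate([364, 1457, 828]) cube([928, 318, 207]);


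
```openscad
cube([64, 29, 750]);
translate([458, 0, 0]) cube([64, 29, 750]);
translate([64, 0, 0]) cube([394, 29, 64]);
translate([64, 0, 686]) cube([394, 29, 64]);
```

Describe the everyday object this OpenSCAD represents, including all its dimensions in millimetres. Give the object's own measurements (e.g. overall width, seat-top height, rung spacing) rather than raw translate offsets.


A rectangular picture frame lying in the x–z plane (depth along y). The opening is 394 mm wide (x) by 622 mm tall (z), surrounded by a border 64 mm wide on all four sides. The frame is 29 mm deep and is made of two full-height vertical stiles with two horizontal rails fitted between them.


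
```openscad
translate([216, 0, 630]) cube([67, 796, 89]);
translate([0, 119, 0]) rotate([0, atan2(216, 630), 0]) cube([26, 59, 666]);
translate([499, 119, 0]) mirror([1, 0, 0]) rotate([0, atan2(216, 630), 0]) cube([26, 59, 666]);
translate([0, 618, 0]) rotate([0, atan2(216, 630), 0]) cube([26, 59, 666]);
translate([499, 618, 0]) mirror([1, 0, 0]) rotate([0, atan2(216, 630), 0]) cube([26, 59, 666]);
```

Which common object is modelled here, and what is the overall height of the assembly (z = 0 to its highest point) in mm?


A sawhorse. The overall height is 719 mm.

A beam across two mirrored pairs of raked legs — a sawhorse. The beam's underside is at z = 630 (matching the legs' vertical rise in atan2(216, 630)) and the beam is 89 mm tall, so its top is at 630 + 89 = 719 mm. The raked legs top out at the beam's underside, so that is the highest point.


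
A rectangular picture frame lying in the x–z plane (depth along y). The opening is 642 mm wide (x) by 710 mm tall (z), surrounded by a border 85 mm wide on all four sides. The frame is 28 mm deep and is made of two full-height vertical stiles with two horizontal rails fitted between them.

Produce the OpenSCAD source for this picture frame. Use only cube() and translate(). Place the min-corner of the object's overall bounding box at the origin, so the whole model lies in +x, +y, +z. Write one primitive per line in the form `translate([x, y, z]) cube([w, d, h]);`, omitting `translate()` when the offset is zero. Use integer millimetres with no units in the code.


cube([85, 28, 880]);
translate([727, 0, 0]) cube([85, 28, 880]);
translate([85, 0, 0]) cube([642, 28, 85]);
translate([85, 0, 795]) cube([642, 28, 85]);


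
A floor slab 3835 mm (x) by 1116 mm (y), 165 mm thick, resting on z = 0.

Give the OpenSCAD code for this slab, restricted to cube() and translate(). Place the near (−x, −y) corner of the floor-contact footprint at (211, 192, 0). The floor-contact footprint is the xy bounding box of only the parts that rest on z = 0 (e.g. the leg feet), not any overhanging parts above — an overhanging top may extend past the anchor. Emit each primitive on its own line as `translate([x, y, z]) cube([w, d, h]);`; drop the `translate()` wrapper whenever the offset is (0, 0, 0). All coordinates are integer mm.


translate([211, 192, 0]) cube([3835, 1116, 165]);


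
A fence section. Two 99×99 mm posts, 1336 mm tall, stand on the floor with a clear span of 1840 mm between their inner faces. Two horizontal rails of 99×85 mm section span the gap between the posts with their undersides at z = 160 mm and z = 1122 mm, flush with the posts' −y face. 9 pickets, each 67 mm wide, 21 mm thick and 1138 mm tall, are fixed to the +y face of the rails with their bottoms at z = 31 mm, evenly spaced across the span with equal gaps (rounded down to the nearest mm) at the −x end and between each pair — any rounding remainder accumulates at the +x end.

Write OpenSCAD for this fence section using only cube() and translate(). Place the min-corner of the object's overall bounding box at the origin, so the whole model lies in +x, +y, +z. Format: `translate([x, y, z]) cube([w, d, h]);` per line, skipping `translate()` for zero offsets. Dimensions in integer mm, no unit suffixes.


cube([99, 99, 1336]);
translate([1939, 0, 0]) cube([99, 99, 1336]);
translate([99, 0, 160]) cube([1840, 99, 85]);
translate([99, 0, 1122]) cube([1840, 99, 85]);
translate([222, 99, 31]) cube([67, 21, 1138]);
translate([412, 99, 31]) cube([67, 21, 1138]);
translate([602, 99, 31]) cube([67, 21, 1138]);
translate([792, 99, 31]) cube([67, 21, 1138]);
translate([982, 99, 31]) cube([67, 21, 1138]);
translate([1172, 99, 31]) cube([67, 21, 1138]);
translate([1362, 99, 31]) cube([67, 21, 1138]);
translate([1552, 99, 31]) cube([67, 21, 1138]);
translate([1742, 99, 31]) cube([67, 21, 1138]);


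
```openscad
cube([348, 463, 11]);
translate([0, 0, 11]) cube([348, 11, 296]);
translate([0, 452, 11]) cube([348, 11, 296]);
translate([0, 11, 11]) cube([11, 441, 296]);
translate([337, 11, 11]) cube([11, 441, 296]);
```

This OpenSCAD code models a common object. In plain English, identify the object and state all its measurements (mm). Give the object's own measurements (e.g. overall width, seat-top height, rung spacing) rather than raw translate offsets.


An open-topped rectangular box: outside dimensions 348×463×307 mm, with a uniform wall and base thickness of 11 mm. The base is a full 348×463 slab on the floor; four walls sit on top of the base. The front and back walls (the −y and +y sides) span the full width; the two side walls fit between them.


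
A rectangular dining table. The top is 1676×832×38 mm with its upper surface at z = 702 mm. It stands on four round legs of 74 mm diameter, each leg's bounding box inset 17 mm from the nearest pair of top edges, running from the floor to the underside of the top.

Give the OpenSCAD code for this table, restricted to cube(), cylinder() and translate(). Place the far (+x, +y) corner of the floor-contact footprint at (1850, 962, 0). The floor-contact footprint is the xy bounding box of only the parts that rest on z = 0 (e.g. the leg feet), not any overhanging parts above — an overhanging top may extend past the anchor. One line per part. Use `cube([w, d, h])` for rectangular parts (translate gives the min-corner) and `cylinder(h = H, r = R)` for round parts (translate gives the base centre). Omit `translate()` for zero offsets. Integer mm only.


// leg_h = 702 - 38 = 664
translate([191, 147, 664]) cube([1676, 832, 38]);
translate([245, 201, 0]) cylinder(h = 664, r = 37);
translate([1813, 201, 0]) cylinder(h = 664, r = 37);
translate([245, 925, 0]) cylinder(h = 664, r = 37);
translate([1813, 925, 0]) cylinder(h = 664, r = 37);
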